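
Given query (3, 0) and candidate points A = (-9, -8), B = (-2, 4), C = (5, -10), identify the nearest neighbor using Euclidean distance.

Distances: d(A) ≈ 14.4222, d(B) ≈ 6.4031, d(C) ≈ 10.198. Nearest: B = (-2, 4) with distance 6.4031.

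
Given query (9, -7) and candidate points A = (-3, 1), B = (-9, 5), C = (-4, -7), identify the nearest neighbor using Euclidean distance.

Distances: d(A) ≈ 14.4222, d(B) ≈ 21.6333, d(C) = 13. Nearest: C = (-4, -7) with distance 13.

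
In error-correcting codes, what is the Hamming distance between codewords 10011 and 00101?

Differing positions: 1, 3, 4. Hamming distance = 3.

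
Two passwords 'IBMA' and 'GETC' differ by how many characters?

Differing positions: 1, 2, 3, 4. Hamming distance = 4.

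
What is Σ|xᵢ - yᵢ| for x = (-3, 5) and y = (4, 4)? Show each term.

Σ|x_i - y_i| = |-3 - 4| + |5 - 4| = 7 + 1 = 8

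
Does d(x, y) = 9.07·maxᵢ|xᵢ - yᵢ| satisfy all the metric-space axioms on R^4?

Yes. The L∞ (Chebyshev) norm induces a metric on R^4, and multiplying a metric by a positive constant 9.07 > 0 preserves all four axioms: non-negativity (9.07·||x-y|| ≥ 0), identity (9.07·||x-y|| = 0 ⟺ ||x-y|| = 0 ⟺ x = y), symmetry (||x-y|| = ||y-x||), and the triangle inequality (9.07·||x-z|| ≤ 9.07·||x-y|| + 9.07·||y-z||). So d is a metric.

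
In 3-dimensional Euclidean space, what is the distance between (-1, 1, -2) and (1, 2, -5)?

√(Σ(x_i - y_i)²) = √((-1 - 1)² + (1 - 2)² + (-2 - (-5))²)
= √((-2)² + (-1)² + 3²) = √(4 + 1 + 9) = √14 ≈ 3.7417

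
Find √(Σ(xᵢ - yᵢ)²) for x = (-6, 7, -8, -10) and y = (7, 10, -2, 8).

√(Σ(x_i - y_i)²) = √((-6 - 7)² + (7 - 10)² + (-8 - (-2))² + (-10 - 8)²)
= √((-13)² + (-3)² + (-6)² + (-18)²) = √(169 + 9 + 36 + 324) = √538 ≈ 23.1948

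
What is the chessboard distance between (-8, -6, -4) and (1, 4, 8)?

max(|x_i - y_i|) = max(|-8 - 1|, |-6 - 4|, |-4 - 8|) = max(9, 10, 12) = 12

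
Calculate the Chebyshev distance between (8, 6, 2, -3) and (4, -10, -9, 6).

max(|x_i - y_i|) = max(|8 - 4|, |6 - (-10)|, |2 - (-9)|, |-3 - 6|) = max(4, 16, 11, 9) = 16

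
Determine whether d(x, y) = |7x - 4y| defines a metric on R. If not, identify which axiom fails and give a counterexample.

No. d fails symmetry: d(6, 4) = |7·6 - 4·4| = |26| = 26, but d(4, 6) = |7·4 - 4·6| = |4| = 4. Since 26 ≠ 4, d(x,y) ≠ d(y,x) in general.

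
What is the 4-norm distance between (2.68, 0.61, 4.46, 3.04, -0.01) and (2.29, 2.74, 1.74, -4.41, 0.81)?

(Σ|x_i - y_i|^4)^(1/4) = (|2.68 - 2.29|^4 + |0.61 - 2.74|^4 + |4.46 - 1.74|^4 + |3.04 - (-4.41)|^4 + |-0.01 - 0.81|^4)^(1/4)
= (0.39^4 + 2.13^4 + 2.72^4 + 7.45^4 + 0.82^4)^(1/4) ≈ (0.0231 + 20.5835 + 54.7363 + 3080.5275 + 0.4521)^(1/4) = (3156.3225)^(1/4) ≈ 7.4954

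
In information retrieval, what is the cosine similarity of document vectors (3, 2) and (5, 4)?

With u = (3, 2), v = (5, 4):
u·v = 3·5 + 2·4 = 15 + 8 = 23.
|u| = √(3² + 2²) = √13, |v| = √(5² + 4²) = √41, so |u||v| = √(13·41) = √533.
cos θ = (u·v)/(|u||v|) = 23/√533 ≈ 0.9962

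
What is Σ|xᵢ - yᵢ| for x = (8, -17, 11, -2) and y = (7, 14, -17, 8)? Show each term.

Σ|x_i - y_i| = |8 - 7| + |-17 - 14| + |11 - (-17)| + |-2 - 8| = 1 + 31 + 28 + 10 = 70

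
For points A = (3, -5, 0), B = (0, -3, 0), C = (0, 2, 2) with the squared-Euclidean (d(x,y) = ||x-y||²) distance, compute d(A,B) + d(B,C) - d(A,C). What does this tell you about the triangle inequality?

d(A,B) = 3² + 2² + 0² = 13, d(B,C) = 0² + 5² + 2² = 29, d(A,C) = 3² + 7² + 2² = 62.
d(A,B) + d(B,C) - d(A,C) = 13 + 29 - 62 = 42 - 62 = -20. This is < 0, so the triangle inequality FAILS for these points (squared-Euclidean is not a metric).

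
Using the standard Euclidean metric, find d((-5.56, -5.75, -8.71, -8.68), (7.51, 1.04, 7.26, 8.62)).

√(Σ(x_i - y_i)²) = √((-5.56 - 7.51)² + (-5.75 - 1.04)² + (-8.71 - 7.26)² + (-8.68 - 8.62)²)
= √((-13.07)² + (-6.79)² + (-15.97)² + (-17.3)²) = √(170.8249 + 46.1041 + 255.0409 + 299.29) = √771.2599 ≈ 27.7716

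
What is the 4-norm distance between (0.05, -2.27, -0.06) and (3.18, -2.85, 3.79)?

(Σ|x_i - y_i|^4)^(1/4) = (|0.05 - 3.18|^4 + |-2.27 - (-2.85)|^4 + |-0.06 - 3.79|^4)^(1/4)
= (3.13^4 + 0.58^4 + 3.85^4)^(1/4) ≈ (95.9792 + 0.1132 + 219.7065)^(1/4) = (315.7989)^(1/4) ≈ 4.2155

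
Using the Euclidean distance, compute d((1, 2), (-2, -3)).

(Σ|x_i - y_i|^2)^(1/2) = (|1 - (-2)|^2 + |2 - (-3)|^2)^(1/2)
= (3^2 + 5^2)^(1/2) = (9 + 25)^(1/2) = (34)^(1/2) ≈ 5.831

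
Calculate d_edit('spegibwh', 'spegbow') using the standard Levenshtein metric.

Let D[i][j] be the edit distance between the first i characters of 'spegibwh' and the first j characters of 'spegbow', with D[i][0] = i, D[0][j] = j, and D[i][j] = D[i-1][j-1] if the characters match, else 1 + min(D[i-1][j], D[i][j-1], D[i-1][j-1]). Filling the table (rows: prefixes of 'spegibwh', columns: prefixes of 'spegbow'):
     ε  s  p  e  g  b  o  w
  ε  0  1  2  3  4  5  6  7
  s  1  0  1  2  3  4  5  6
  p  2  1  0  1  2  3  4  5
  e  3  2  1  0  1  2  3  4
  g  4  3  2  1  0  1  2  3
  i  5  4  3  2  1  1  2  3
  b  6  5  4  3  2  1  2  3
  w  7  6  5  4  3  2  2  2
  h  8  7  6  5  4  3  3  3
The bottom-right entry gives D[8][7] = 3, so no sequence of fewer than 3 edits works. Backtracking through the table gives one optimal edit sequence (3 edits):
  spegibwh → spegbwh (del i @5)
  spegbwh → spegboh (sub w→o @6)
  spegboh → spegbow (sub h→w @7)
Edit distance = 3.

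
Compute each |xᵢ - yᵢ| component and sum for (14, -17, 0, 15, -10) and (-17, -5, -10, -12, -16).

Σ|x_i - y_i| = |14 - (-17)| + |-17 - (-5)| + |0 - (-10)| + |15 - (-12)| + |-10 - (-16)| = 31 + 12 + 10 + 27 + 6 = 86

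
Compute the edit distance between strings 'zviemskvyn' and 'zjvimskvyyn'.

Let D[i][j] be the edit distance between the first i characters of 'zviemskvyn' and the first j characters of 'zjvimskvyyn', with D[i][0] = i, D[0][j] = j, and D[i][j] = D[i-1][j-1] if the characters match, else 1 + min(D[i-1][j], D[i][j-1], D[i-1][j-1]). Filling the table (rows: prefixes of 'zviemskvyn', columns: prefixes of 'zjvimskvyyn'):
     ε  z  j  v  i  m  s  k  v  y  y  n
  ε  0  1  2  3  4  5  6  7  8  9 10 11
  z  1  0  1  2  3  4  5  6  7  8  9 10
  v  2  1  1  1  2  3  4  5  6  7  8  9
  i  3  2  2  2  1  2  3  4  5  6  7  8
  e  4  3  3  3  2  2  3  4  5  6  7  8
  m  5  4  4  4  3  2  3  4  5  6  7  8
  s  6  5  5  5  4  3  2  3  4  5  6  7
  k  7  6  6  6  5  4  3  2  3  4  5  6
  v  8  7  7  6  6  5  4  3  2  3  4  5
  y  9  8  8  7  7  6  5  4  3  2  3  4
  n 10  9  9  8  8  7  6  5  4  3  3  3
The bottom-right entry gives D[10][11] = 3, so no sequence of fewer than 3 edits works. Backtracking through the table gives one optimal edit sequence (3 edits):
  zviemskvyn → zjviemskvyn (ins j @2)
  zjviemskvyn → zjvimskvyn (del e @5)
  zjvimskvyn → zjvimskvyyn (ins y @9)
Edit distance = 3.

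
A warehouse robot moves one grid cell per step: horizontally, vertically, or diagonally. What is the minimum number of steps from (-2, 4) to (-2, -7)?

max(|x_i - y_i|) = max(|-2 - (-2)|, |4 - (-7)|) = max(0, 11) = 11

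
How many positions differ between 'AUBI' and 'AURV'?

Differing positions: 3, 4. Hamming distance = 2.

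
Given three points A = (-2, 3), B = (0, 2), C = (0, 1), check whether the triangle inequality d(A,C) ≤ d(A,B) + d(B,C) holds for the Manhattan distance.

d(A,B) = 2 + 1 = 3, d(B,C) = 0 + 1 = 1, d(A,C) = 2 + 2 = 4.
d(A,C) = 4 ≤ 3 + 1 = 4. Triangle inequality is satisfied.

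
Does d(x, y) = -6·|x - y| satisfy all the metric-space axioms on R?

No. With c = -6 < 0, d fails non-negativity: d(3, 8) = -6·|3 - 8| = -6·5 = -30 < 0.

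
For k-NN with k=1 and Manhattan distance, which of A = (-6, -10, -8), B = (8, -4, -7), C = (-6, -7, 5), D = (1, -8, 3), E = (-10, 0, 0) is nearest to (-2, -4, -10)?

Distances: d(A) = 12, d(B) = 13, d(C) = 22, d(D) = 20, d(E) = 22. Nearest: A = (-6, -10, -8) with distance 12.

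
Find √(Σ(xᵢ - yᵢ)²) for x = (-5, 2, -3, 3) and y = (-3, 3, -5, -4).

√(Σ(x_i - y_i)²) = √((-5 - (-3))² + (2 - 3)² + (-3 - (-5))² + (3 - (-4))²)
= √((-2)² + (-1)² + 2² + 7²) = √(4 + 1 + 4 + 49) = √58 ≈ 7.6158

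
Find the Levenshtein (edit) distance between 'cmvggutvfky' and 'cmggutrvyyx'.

Let D[i][j] be the edit distance between the first i characters of 'cmvggutvfky' and the first j characters of 'cmggutrvyyx', with D[i][0] = i, D[0][j] = j, and D[i][j] = D[i-1][j-1] if the characters match, else 1 + min(D[i-1][j], D[i][j-1], D[i-1][j-1]). Filling the table (rows: prefixes of 'cmvggutvfky', columns: prefixes of 'cmggutrvyyx'):
     ε  c  m  g  g  u  t  r  v  y  y  x
  ε  0  1  2  3  4  5  6  7  8  9 10 11
  c  1  0  1  2  3  4  5  6  7  8  9 10
  m  2  1  0  1  2  3  4  5  6  7  8  9
  v  3  2  1  1  2  3  4  5  5  6  7  8
  g  4  3  2  1  1  2  3  4  5  6  7  8
  g  5  4  3  2  1  2  3  4  5  6  7  8
  u  6  5  4  3  2  1  2  3  4  5  6  7
  t  7  6  5  4  3  2  1  2  3  4  5  6
  v  8  7  6  5  4  3  2  2  2  3  4  5
  f  9  8  7  6  5  4  3  3  3  3  4  5
  k 10  9  8  7  6  5  4  4  4  4  4  5
  y 11 10  9  8  7  6  5  5  5  4  4  5
The bottom-right entry gives D[11][11] = 5, so no sequence of fewer than 5 edits works. Backtracking through the table gives one optimal edit sequence (5 edits):
  cmvggutvfky → cmggutvfky (del v @3)
  cmggutvfky → cmggutrvfky (ins r @7)
  cmggutrvfky → cmggutrvyky (sub f→y @9)
  cmggutrvyky → cmggutrvyyy (sub k→y @10)
  cmggutrvyyy → cmggutrvyyx (sub y→x @11)
Edit distance = 5.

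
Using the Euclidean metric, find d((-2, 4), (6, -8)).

√(Σ(x_i - y_i)²) = √((-2 - 6)² + (4 - (-8))²)
= √((-8)² + 12²) = √(64 + 144) = √208 ≈ 14.4222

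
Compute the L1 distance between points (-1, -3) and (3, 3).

Σ|x_i - y_i| = |-1 - 3| + |-3 - 3| = 4 + 6 = 10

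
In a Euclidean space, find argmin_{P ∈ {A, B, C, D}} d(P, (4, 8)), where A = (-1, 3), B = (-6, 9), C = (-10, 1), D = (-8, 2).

Distances: d(A) ≈ 7.0711, d(B) ≈ 10.0499, d(C) ≈ 15.6525, d(D) ≈ 13.4164. Nearest: A = (-1, 3) with distance 7.0711.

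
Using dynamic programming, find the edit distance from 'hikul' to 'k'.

Let D[i][j] be the edit distance between the first i characters of 'hikul' and the first j characters of 'k', with D[i][0] = i, D[0][j] = j, and D[i][j] = D[i-1][j-1] if the characters match, else 1 + min(D[i-1][j], D[i][j-1], D[i-1][j-1]). Filling the table (rows: prefixes of 'hikul', columns: prefixes of 'k'):
     ε  k
  ε  0  1
  h  1  1
  i  2  2
  k  3  2
  u  4  3
  l  5  4
The bottom-right entry gives D[5][1] = 4, so no sequence of fewer than 4 edits works. Backtracking through the table gives one optimal edit sequence (4 edits):
  hikul → ikul (del h @1)
  ikul → kul (del i @1)
  kul → kl (del u @2)
  kl → k (del l @2)
Edit distance = 4.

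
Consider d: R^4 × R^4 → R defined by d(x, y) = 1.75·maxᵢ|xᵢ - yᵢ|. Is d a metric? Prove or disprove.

Yes. The L∞ (Chebyshev) norm induces a metric on R^4, and multiplying a metric by a positive constant 1.75 > 0 preserves all four axioms: non-negativity (1.75·||x-y|| ≥ 0), identity (1.75·||x-y|| = 0 ⟺ ||x-y|| = 0 ⟺ x = y), symmetry (||x-y|| = ||y-x||), and the triangle inequality (1.75·||x-z|| ≤ 1.75·||x-y|| + 1.75·||y-z||). So d is a metric.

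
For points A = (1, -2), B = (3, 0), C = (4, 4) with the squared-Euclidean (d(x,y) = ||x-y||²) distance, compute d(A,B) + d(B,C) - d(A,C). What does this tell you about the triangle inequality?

d(A,B) = 2² + 2² = 8, d(B,C) = 1² + 4² = 17, d(A,C) = 3² + 6² = 45.
d(A,B) + d(B,C) - d(A,C) = 8 + 17 - 45 = 25 - 45 = -20. This is < 0, so the triangle inequality FAILS for these points (squared-Euclidean is not a metric).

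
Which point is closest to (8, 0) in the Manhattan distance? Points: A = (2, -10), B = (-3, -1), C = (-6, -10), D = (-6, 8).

Distances: d(A) = 16, d(B) = 12, d(C) = 24, d(D) = 22. Nearest: B = (-3, -1) with distance 12.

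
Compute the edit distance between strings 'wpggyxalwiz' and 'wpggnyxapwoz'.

Let D[i][j] be the edit distance between the first i characters of 'wpggyxalwiz' and the first j characters of 'wpggnyxapwoz', with D[i][0] = i, D[0][j] = j, and D[i][j] = D[i-1][j-1] if the characters match, else 1 + min(D[i-1][j], D[i][j-1], D[i-1][j-1]). Filling the table (rows: prefixes of 'wpggyxalwiz', columns: prefixes of 'wpggnyxapwoz'):
     ε  w  p  g  g  n  y  x  a  p  w  o  z
  ε  0  1  2  3  4  5  6  7  8  9 10 11 12
  w  1  0  1  2  3  4  5  6  7  8  9 10 11
  p  2  1  0  1  2  3  4  5  6  7  8  9 10
  g  3  2  1  0  1  2  3  4  5  6  7  8  9
  g  4  3  2  1  0  1  2  3  4  5  6  7  8
  y  5  4  3  2  1  1  1  2  3  4  5  6  7
  x  6  5  4  3  2  2  2  1  2  3  4  5  6
  a  7  6  5  4  3  3  3  2  1  2  3  4  5
  l  8  7  6  5  4  4  4  3  2  2  3  4  5
  w  9  8  7  6  5  5  5  4  3  3  2  3  4
  i 10  9  8  7  6  6  6  5  4  4  3  3  4
  z 11 10  9  8  7  7  7  6  5  5  4  4  3
The bottom-right entry gives D[11][12] = 3, so no sequence of fewer than 3 edits works. Backtracking through the table gives one optimal edit sequence (3 edits):
  wpggyxalwiz → wpggnyxalwiz (ins n @5)
  wpggnyxalwiz → wpggnyxapwiz (sub l→p @9)
  wpggnyxapwiz → wpggnyxapwoz (sub i→o @11)
Edit distance = 3.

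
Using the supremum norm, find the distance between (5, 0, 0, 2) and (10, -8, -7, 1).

max(|x_i - y_i|) = max(|5 - 10|, |0 - (-8)|, |0 - (-7)|, |2 - 1|) = max(5, 8, 7, 1) = 8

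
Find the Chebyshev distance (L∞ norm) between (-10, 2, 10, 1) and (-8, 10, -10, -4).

max(|x_i - y_i|) = max(|-10 - (-8)|, |2 - 10|, |10 - (-10)|, |1 - (-4)|) = max(2, 8, 20, 5) = 20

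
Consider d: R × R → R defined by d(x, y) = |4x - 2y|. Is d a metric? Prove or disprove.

No. d fails symmetry: d(3, 9) = |4·3 - 2·9| = |-6| = 6, but d(9, 3) = |4·9 - 2·3| = |30| = 30. Since 6 ≠ 30, d(x,y) ≠ d(y,x) in general.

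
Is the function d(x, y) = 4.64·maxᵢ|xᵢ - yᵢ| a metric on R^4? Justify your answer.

Yes. The L∞ (Chebyshev) norm induces a metric on R^4, and multiplying a metric by a positive constant 4.64 > 0 preserves all four axioms: non-negativity (4.64·||x-y|| ≥ 0), identity (4.64·||x-y|| = 0 ⟺ ||x-y|| = 0 ⟺ x = y), symmetry (||x-y|| = ||y-x||), and the triangle inequality (4.64·||x-z|| ≤ 4.64·||x-y|| + 4.64·||y-z||). So d is a metric.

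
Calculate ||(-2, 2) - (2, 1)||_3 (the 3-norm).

(Σ|x_i - y_i|^3)^(1/3) = (|-2 - 2|^3 + |2 - 1|^3)^(1/3)
= (4^3 + 1^3)^(1/3) = (64 + 1)^(1/3) = (65)^(1/3) ≈ 4.0207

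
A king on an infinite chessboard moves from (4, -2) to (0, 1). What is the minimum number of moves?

max(|x_i - y_i|) = max(|4 - 0|, |-2 - 1|) = max(4, 3) = 4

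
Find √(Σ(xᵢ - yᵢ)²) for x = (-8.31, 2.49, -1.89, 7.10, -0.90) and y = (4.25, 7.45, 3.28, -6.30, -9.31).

√(Σ(x_i - y_i)²) = √((-8.31 - 4.25)² + (2.49 - 7.45)² + (-1.89 - 3.28)² + (7.1 - (-6.3))² + (-0.9 - (-9.31))²)
= √((-12.56)² + (-4.96)² + (-5.17)² + 13.4² + 8.41²) = √(157.7536 + 24.6016 + 26.7289 + 179.56 + 70.7281) = √459.3722 ≈ 21.433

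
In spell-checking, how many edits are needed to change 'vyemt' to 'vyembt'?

Let D[i][j] be the edit distance between the first i characters of 'vyemt' and the first j characters of 'vyembt', with D[i][0] = i, D[0][j] = j, and D[i][j] = D[i-1][j-1] if the characters match, else 1 + min(D[i-1][j], D[i][j-1], D[i-1][j-1]). Filling the table (rows: prefixes of 'vyemt', columns: prefixes of 'vyembt'):
     ε  v  y  e  m  b  t
  ε  0  1  2  3  4  5  6
  v  1  0  1  2  3  4  5
  y  2  1  0  1  2  3  4
  e  3  2  1  0  1  2  3
  m  4  3  2  1  0  1  2
  t  5  4  3  2  1  1  1
The bottom-right entry gives D[5][6] = 1, so no sequence of fewer than 1 edit works. Backtracking through the table gives one optimal edit sequence (1 edit):
  vyemt → vyembt (ins b @5)
Edit distance = 1.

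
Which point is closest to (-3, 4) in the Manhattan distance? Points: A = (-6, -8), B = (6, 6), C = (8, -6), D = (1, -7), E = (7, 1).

Distances: d(A) = 15, d(B) = 11, d(C) = 21, d(D) = 15, d(E) = 13. Nearest: B = (6, 6) with distance 11.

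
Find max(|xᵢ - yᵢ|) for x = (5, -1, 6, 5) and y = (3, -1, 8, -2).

max(|x_i - y_i|) = max(|5 - 3|, |-1 - (-1)|, |6 - 8|, |5 - (-2)|) = max(2, 0, 2, 7) = 7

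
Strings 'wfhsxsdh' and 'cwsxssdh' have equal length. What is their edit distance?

Let D[i][j] be the edit distance between the first i characters of 'wfhsxsdh' and the first j characters of 'cwsxssdh', with D[i][0] = i, D[0][j] = j, and D[i][j] = D[i-1][j-1] if the characters match, else 1 + min(D[i-1][j], D[i][j-1], D[i-1][j-1]). Filling the table (rows: prefixes of 'wfhsxsdh', columns: prefixes of 'cwsxssdh'):
     ε  c  w  s  x  s  s  d  h
  ε  0  1  2  3  4  5  6  7  8
  w  1  1  1  2  3  4  5  6  7
  f  2  2  2  2  3  4  5  6  7
  h  3  3  3  3  3  4  5  6  6
  s  4  4  4  3  4  3  4  5  6
  x  5  5  5  4  3  4  4  5  6
  s  6  6  6  5  4  3  4  5  6
  d  7  7  7  6  5  4  4  4  5
  h  8  8  8  7  6  5  5  5  4
The bottom-right entry gives D[8][8] = 4, so no sequence of fewer than 4 edits works. Backtracking through the table gives one optimal edit sequence (4 edits):
  wfhsxsdh → cwfhsxsdh (ins c @1)
  cwfhsxsdh → cwshsxsdh (sub f→s @3)
  cwshsxsdh → cwsxsxsdh (sub h→x @4)
  cwsxsxsdh → cwsxssdh (del x @6)
Edit distance = 4.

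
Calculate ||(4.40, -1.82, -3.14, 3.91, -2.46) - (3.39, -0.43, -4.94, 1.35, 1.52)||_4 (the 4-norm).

(Σ|x_i - y_i|^4)^(1/4) = (|4.4 - 3.39|^4 + |-1.82 - (-0.43)|^4 + |-3.14 - (-4.94)|^4 + |3.91 - 1.35|^4 + |-2.46 - 1.52|^4)^(1/4)
= (1.01^4 + 1.39^4 + 1.8^4 + 2.56^4 + 3.98^4)^(1/4) ≈ (1.0406 + 3.733 + 10.4976 + 42.9497 + 250.9183)^(1/4) = (309.1392)^(1/4) ≈ 4.1931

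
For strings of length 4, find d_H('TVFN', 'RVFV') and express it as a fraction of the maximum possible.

Differing positions: 1, 4. Hamming distance = 2. The maximum possible Hamming distance for length-4 strings is 4, so d_H/4 = 2/4 = 0.5.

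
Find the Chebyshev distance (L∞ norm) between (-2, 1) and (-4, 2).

max(|x_i - y_i|) = max(|-2 - (-4)|, |1 - 2|) = max(2, 1) = 2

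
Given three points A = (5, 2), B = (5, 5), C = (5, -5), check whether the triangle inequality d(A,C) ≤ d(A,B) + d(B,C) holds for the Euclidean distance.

d(A,B) = √(0² + 3²) = √9 = 3, d(B,C) = √(0² + 10²) = √100 = 10, d(A,C) = √(0² + 7²) = √49 = 7.
d(A,C) = 7 ≤ 3 + 10 = 13. Triangle inequality is satisfied.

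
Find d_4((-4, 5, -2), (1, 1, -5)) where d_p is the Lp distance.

(Σ|x_i - y_i|^4)^(1/4) = (|-4 - 1|^4 + |5 - 1|^4 + |-2 - (-5)|^4)^(1/4)
= (5^4 + 4^4 + 3^4)^(1/4) = (625 + 256 + 81)^(1/4) = (962)^(1/4) ≈ 5.5692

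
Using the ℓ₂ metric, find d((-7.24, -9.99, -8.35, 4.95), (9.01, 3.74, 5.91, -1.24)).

√(Σ(x_i - y_i)²) = √((-7.24 - 9.01)² + (-9.99 - 3.74)² + (-8.35 - 5.91)² + (4.95 - (-1.24))²)
= √((-16.25)² + (-13.73)² + (-14.26)² + 6.19²) = √(264.0625 + 188.5129 + 203.3476 + 38.3161) = √694.2391 ≈ 26.3484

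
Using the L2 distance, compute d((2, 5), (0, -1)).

(Σ|x_i - y_i|^2)^(1/2) = (|2 - 0|^2 + |5 - (-1)|^2)^(1/2)
= (2^2 + 6^2)^(1/2) = (4 + 36)^(1/2) = (40)^(1/2) ≈ 6.3246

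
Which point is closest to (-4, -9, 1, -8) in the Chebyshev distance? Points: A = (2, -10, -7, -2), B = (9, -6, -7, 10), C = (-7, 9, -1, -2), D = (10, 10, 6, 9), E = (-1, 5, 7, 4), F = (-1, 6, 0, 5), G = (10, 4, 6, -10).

Distances: d(A) = 8, d(B) = 18, d(C) = 18, d(D) = 19, d(E) = 14, d(F) = 15, d(G) = 14. Nearest: A = (2, -10, -7, -2) with distance 8.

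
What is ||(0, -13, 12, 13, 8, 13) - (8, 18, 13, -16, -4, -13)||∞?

max(|x_i - y_i|) = max(|0 - 8|, |-13 - 18|, |12 - 13|, |13 - (-16)|, |8 - (-4)|, |13 - (-13)|) = max(8, 31, 1, 29, 12, 26) = 31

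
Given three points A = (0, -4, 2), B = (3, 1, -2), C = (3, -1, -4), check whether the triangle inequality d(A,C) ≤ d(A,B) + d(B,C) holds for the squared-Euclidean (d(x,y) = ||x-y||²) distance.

d(A,B) = 3² + 5² + 4² = 50, d(B,C) = 0² + 2² + 2² = 8, d(A,C) = 3² + 3² + 6² = 54.
d(A,C) = 54 ≤ 50 + 8 = 58. Triangle inequality is satisfied.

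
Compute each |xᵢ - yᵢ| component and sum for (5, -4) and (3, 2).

Σ|x_i - y_i| = |5 - 3| + |-4 - 2| = 2 + 6 = 8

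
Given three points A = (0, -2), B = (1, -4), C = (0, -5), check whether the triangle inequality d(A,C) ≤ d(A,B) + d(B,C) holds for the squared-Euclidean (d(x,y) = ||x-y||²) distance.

d(A,B) = 1² + 2² = 5, d(B,C) = 1² + 1² = 2, d(A,C) = 0² + 3² = 9.
d(A,C) = 9 > 5 + 2 = 7. Triangle inequality is VIOLATED. (Squared-Euclidean is not a metric — this is a counterexample.)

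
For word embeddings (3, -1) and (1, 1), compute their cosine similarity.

With u = (3, -1), v = (1, 1):
u·v = 3·1 + (-1)·1 = 3 + (-1) = 2.
|u| = √(3² + (-1)²) = √10, |v| = √(1² + 1²) = √2, so |u||v| = √(10·2) = √20.
cos θ = (u·v)/(|u||v|) = 2/√20 ≈ 0.4472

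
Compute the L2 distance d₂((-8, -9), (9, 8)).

√(Σ(x_i - y_i)²) = √((-8 - 9)² + (-9 - 8)²)
= √((-17)² + (-17)²) = √(289 + 289) = √578 ≈ 24.0416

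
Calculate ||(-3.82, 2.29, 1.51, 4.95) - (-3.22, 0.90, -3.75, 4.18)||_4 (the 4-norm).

(Σ|x_i - y_i|^4)^(1/4) = (|-3.82 - (-3.22)|^4 + |2.29 - 0.9|^4 + |1.51 - (-3.75)|^4 + |4.95 - 4.18|^4)^(1/4)
= (0.6^4 + 1.39^4 + 5.26^4 + 0.77^4)^(1/4) ≈ (0.1296 + 3.733 + 765.4961 + 0.3515)^(1/4) = (769.7102)^(1/4) ≈ 5.2672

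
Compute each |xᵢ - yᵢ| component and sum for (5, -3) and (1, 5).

Σ|x_i - y_i| = |5 - 1| + |-3 - 5| = 4 + 8 = 12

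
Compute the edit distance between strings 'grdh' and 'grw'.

Let D[i][j] be the edit distance between the first i characters of 'grdh' and the first j characters of 'grw', with D[i][0] = i, D[0][j] = j, and D[i][j] = D[i-1][j-1] if the characters match, else 1 + min(D[i-1][j], D[i][j-1], D[i-1][j-1]). Filling the table (rows: prefixes of 'grdh', columns: prefixes of 'grw'):
     ε  g  r  w
  ε  0  1  2  3
  g  1  0  1  2
  r  2  1  0  1
  d  3  2  1  1
  h  4  3  2  2
The bottom-right entry gives D[4][3] = 2, so no sequence of fewer than 2 edits works. Backtracking through the table gives one optimal edit sequence (2 edits):
  grdh → grh (del d @3)
  grh → grw (sub h→w @3)
Edit distance = 2.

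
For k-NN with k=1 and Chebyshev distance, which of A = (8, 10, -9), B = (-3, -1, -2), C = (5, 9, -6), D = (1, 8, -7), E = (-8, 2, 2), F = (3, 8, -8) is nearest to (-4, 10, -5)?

Distances: d(A) = 12, d(B) = 11, d(C) = 9, d(D) = 5, d(E) = 8, d(F) = 7. Nearest: D = (1, 8, -7) with distance 5.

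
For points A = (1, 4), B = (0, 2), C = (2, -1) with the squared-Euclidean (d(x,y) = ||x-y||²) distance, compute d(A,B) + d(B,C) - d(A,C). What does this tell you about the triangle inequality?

d(A,B) = 1² + 2² = 5, d(B,C) = 2² + 3² = 13, d(A,C) = 1² + 5² = 26.
d(A,B) + d(B,C) - d(A,C) = 5 + 13 - 26 = 18 - 26 = -8. This is < 0, so the triangle inequality FAILS for these points (squared-Euclidean is not a metric).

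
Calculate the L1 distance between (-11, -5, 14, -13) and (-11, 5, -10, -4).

Σ|x_i - y_i| = |-11 - (-11)| + |-5 - 5| + |14 - (-10)| + |-13 - (-4)| = 0 + 10 + 24 + 9 = 43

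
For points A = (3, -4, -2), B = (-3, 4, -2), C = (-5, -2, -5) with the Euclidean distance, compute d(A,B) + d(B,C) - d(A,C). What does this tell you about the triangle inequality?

d(A,B) = √(6² + 8² + 0²) = √100 = 10, d(B,C) = √(2² + 6² + 3²) = √49 = 7, d(A,C) = √(8² + 2² + 3²) = √77 ≈ 8.775.
d(A,B) + d(B,C) - d(A,C) = 10 + 7 - 8.775 = 17 - 8.775 = 8.225 (to 4 decimal places). This is ≥ 0, so the triangle inequality holds for these points.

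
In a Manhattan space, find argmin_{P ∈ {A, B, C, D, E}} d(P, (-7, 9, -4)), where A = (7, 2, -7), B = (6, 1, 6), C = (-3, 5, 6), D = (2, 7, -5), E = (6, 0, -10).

Distances: d(A) = 24, d(B) = 31, d(C) = 18, d(D) = 12, d(E) = 28. Nearest: D = (2, 7, -5) with distance 12.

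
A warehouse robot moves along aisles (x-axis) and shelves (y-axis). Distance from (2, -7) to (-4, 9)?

Σ|x_i - y_i| = |2 - (-4)| + |-7 - 9| = 6 + 16 = 22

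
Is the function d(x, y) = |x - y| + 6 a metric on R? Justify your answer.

No. d fails identity of indiscernibles (specifically d(x,x) = 0): d(-8, -8) = |-8 - (-8)| + 6 = 0 + 6 = 6 ≠ 0.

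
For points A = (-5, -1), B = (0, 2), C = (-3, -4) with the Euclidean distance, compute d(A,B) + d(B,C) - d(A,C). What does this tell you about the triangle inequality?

d(A,B) = √(5² + 3²) = √34 ≈ 5.831, d(B,C) = √(3² + 6²) = √45 ≈ 6.7082, d(A,C) = √(2² + 3²) = √13 ≈ 3.6056.
d(A,B) + d(B,C) - d(A,C) = 5.831 + 6.7082 - 3.6056 = 12.5392 - 3.6056 = 8.9336 (to 4 decimal places). This is ≥ 0, so the triangle inequality holds for these points.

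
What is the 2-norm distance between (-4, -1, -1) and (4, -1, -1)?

(Σ|x_i - y_i|^2)^(1/2) = (|-4 - 4|^2 + |-1 - (-1)|^2 + |-1 - (-1)|^2)^(1/2)
= (8^2 + 0^2 + 0^2)^(1/2) = (64 + 0 + 0)^(1/2) = (64)^(1/2) = 8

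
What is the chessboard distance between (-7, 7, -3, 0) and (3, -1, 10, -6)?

max(|x_i - y_i|) = max(|-7 - 3|, |7 - (-1)|, |-3 - 10|, |0 - (-6)|) = max(10, 8, 13, 6) = 13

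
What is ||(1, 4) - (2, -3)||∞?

max(|x_i - y_i|) = max(|1 - 2|, |4 - (-3)|) = max(1, 7) = 7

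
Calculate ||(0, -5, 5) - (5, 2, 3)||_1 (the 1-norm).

Σ|x_i - y_i| = |0 - 5| + |-5 - 2| + |5 - 3| = 5 + 7 + 2 = 14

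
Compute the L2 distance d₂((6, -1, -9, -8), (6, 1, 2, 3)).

√(Σ(x_i - y_i)²) = √((6 - 6)² + (-1 - 1)² + (-9 - 2)² + (-8 - 3)²)
= √(0² + (-2)² + (-11)² + (-11)²) = √(0 + 4 + 121 + 121) = √246 ≈ 15.6844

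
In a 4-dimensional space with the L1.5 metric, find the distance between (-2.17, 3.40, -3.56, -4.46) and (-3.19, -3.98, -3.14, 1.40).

(Σ|x_i - y_i|^1.5)^(1/1.5) = (|-2.17 - (-3.19)|^1.5 + |3.4 - (-3.98)|^1.5 + |-3.56 - (-3.14)|^1.5 + |-4.46 - 1.4|^1.5)^(1/1.5)
= (1.02^1.5 + 7.38^1.5 + 0.42^1.5 + 5.86^1.5)^(1/1.5) ≈ (1.0301 + 20.0486 + 0.2722 + 14.1856)^(1/1.5) = (35.5365)^(1/1.5) ≈ 10.8089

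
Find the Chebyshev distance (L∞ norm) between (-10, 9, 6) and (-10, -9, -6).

max(|x_i - y_i|) = max(|-10 - (-10)|, |9 - (-9)|, |6 - (-6)|) = max(0, 18, 12) = 18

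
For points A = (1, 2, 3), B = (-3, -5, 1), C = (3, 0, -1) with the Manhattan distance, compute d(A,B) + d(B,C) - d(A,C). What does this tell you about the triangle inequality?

d(A,B) = 4 + 7 + 2 = 13, d(B,C) = 6 + 5 + 2 = 13, d(A,C) = 2 + 2 + 4 = 8.
d(A,B) + d(B,C) - d(A,C) = 13 + 13 - 8 = 26 - 8 = 18. This is ≥ 0, so the triangle inequality holds for these points.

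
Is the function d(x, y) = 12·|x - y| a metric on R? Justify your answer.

Yes. Since |x - y| is a metric on R and 12 > 0, the positive scalar multiple 12·|x - y| is also a metric: scaling by a positive constant preserves non-negativity, identity (d=0 ⟺ |x-y|=0 ⟺ x=y), symmetry, and the triangle inequality.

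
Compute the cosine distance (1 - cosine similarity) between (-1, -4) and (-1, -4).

With u = (-1, -4), v = (-1, -4):
u·v = (-1)·(-1) + (-4)·(-4) = 1 + 16 = 17.
|u| = √((-1)² + (-4)²) = √17, |v| = √((-1)² + (-4)²) = √17, so |u||v| = √(17·17) = √289 = 17.
cos θ = (u·v)/(|u||v|) = 17/17 = 1
Cosine distance = 1 - cos θ = 1 - 1 = 0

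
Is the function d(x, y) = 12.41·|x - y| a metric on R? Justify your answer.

Yes. Since |x - y| is a metric on R and 12.41 > 0, the positive scalar multiple 12.41·|x - y| is also a metric: scaling by a positive constant preserves non-negativity, identity (d=0 ⟺ |x-y|=0 ⟺ x=y), symmetry, and the triangle inequality.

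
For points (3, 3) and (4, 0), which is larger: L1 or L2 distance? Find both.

L1 = |3 - 4| + |3 - 0| = 1 + 3 = 4
L2 = √(1² + 3²) = √10 ≈ 3.1623
L1 ≥ L2 always (equality iff movement is along one axis); L1 > L2 here.
Ratio L1/L2 = 4/√10 ≈ 1.2649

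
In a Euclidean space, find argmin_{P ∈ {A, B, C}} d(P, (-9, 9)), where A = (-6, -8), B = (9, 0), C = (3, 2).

Distances: d(A) ≈ 17.2627, d(B) ≈ 20.1246, d(C) ≈ 13.8924. Nearest: C = (3, 2) with distance 13.8924.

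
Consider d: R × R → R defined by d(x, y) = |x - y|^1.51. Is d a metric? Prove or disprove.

No. d(x,y) = |x-y|^1.51 fails the triangle inequality since p = 1.51 > 1. Counterexample: x = 5, y = 10, z = 15. d(x,z) = |5 - 15|^1.51 = 10^1.51 ≈ 32.3594, but d(x,y) + d(y,z) = 5^1.51 + 5^1.51 ≈ 11.3617 + 11.3617 = 22.7234. Since 32.3594 > 22.7234, the triangle inequality is violated.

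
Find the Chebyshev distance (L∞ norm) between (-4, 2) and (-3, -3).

max(|x_i - y_i|) = max(|-4 - (-3)|, |2 - (-3)|) = max(1, 5) = 5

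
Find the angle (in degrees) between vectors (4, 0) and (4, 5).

With u = (4, 0), v = (4, 5):
u·v = 4·4 + 0·5 = 16 + 0 = 16.
|u| = √(4² + 0²) = √16, |v| = √(4² + 5²) = √41, so |u||v| = √(16·41) = √656.
cos θ = (u·v)/(|u||v|) = 16/√656 ≈ 0.624695
θ = arccos(0.624695) ≈ 51.34°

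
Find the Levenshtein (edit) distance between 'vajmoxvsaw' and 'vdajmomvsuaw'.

Let D[i][j] be the edit distance between the first i characters of 'vajmoxvsaw' and the first j characters of 'vdajmomvsuaw', with D[i][0] = i, D[0][j] = j, and D[i][j] = D[i-1][j-1] if the characters match, else 1 + min(D[i-1][j], D[i][j-1], D[i-1][j-1]). Filling the table (rows: prefixes of 'vajmoxvsaw', columns: prefixes of 'vdajmomvsuaw'):
     ε  v  d  a  j  m  o  m  v  s  u  a  w
  ε  0  1  2  3  4  5  6  7  8  9 10 11 12
  v  1  0  1  2  3  4  5  6  7  8  9 10 11
  a  2  1  1  1  2  3  4  5  6  7  8  9 10
  j  3  2  2  2  1  2  3  4  5  6  7  8  9
  m  4  3  3  3  2  1  2  3  4  5  6  7  8
  o  5  4  4  4  3  2  1  2  3  4  5  6  7
  x  6  5  5  5  4  3  2  2  3  4  5  6  7
  v  7  6  6  6  5  4  3  3  2  3  4  5  6
  s  8  7  7  7  6  5  4  4  3  2  3  4  5
  a  9  8  8  7  7  6  5  5  4  3  3  3  4
  w 10  9  9  8  8  7  6  6  5  4  4  4  3
The bottom-right entry gives D[10][12] = 3, so no sequence of fewer than 3 edits works. Backtracking through the table gives one optimal edit sequence (3 edits):
  vajmoxvsaw → vdajmoxvsaw (ins d @2)
  vdajmoxvsaw → vdajmomvsaw (sub x→m @7)
  vdajmomvsaw → vdajmomvsuaw (ins u @10)
Edit distance = 3.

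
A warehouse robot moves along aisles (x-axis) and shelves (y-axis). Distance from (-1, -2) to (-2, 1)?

Σ|x_i - y_i| = |-1 - (-2)| + |-2 - 1| = 1 + 3 = 4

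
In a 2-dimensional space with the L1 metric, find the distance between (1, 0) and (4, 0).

Σ|x_i - y_i| = |1 - 4| + |0 - 0| = 3 + 0 = 3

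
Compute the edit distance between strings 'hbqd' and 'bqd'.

Let D[i][j] be the edit distance between the first i characters of 'hbqd' and the first j characters of 'bqd', with D[i][0] = i, D[0][j] = j, and D[i][j] = D[i-1][j-1] if the characters match, else 1 + min(D[i-1][j], D[i][j-1], D[i-1][j-1]). Filling the table (rows: prefixes of 'hbqd', columns: prefixes of 'bqd'):
     ε  b  q  d
  ε  0  1  2  3
  h  1  1  2  3
  b  2  1  2  3
  q  3  2  1  2
  d  4  3  2  1
The bottom-right entry gives D[4][3] = 1, so no sequence of fewer than 1 edit works. Backtracking through the table gives one optimal edit sequence (1 edit):
  hbqd → bqd (del h @1)
Edit distance = 1.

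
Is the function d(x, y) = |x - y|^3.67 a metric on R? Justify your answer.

No. d(x,y) = |x-y|^3.67 fails the triangle inequality since p = 3.67 > 1. Counterexample: x = 2, y = 4, z = 16. d(x,z) = |2 - 16|^3.67 = 14^3.67 ≈ 16080.1424, but d(x,y) + d(y,z) = 2^3.67 + 12^3.67 ≈ 12.7286 + 9132.6155 = 9145.3441. Since 16080.1424 > 9145.3441, the triangle inequality is violated.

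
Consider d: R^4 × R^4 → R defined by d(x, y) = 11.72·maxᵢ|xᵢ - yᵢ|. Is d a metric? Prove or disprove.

Yes. The L∞ (Chebyshev) norm induces a metric on R^4, and multiplying a metric by a positive constant 11.72 > 0 preserves all four axioms: non-negativity (11.72·||x-y|| ≥ 0), identity (11.72·||x-y|| = 0 ⟺ ||x-y|| = 0 ⟺ x = y), symmetry (||x-y|| = ||y-x||), and the triangle inequality (11.72·||x-z|| ≤ 11.72·||x-y|| + 11.72·||y-z||). So d is a metric.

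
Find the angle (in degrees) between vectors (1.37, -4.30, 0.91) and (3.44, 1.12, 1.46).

With u = (1.37, -4.30, 0.91), v = (3.44, 1.12, 1.46):
u·v = 1.37·3.44 + (-4.3)·1.12 + 0.91·1.46 = 4.7128 + (-4.816) + 1.3286 = 1.2254.
|u| = √(1.37² + (-4.3)² + 0.91²) = √(1.8769 + 18.49 + 0.8281) = √21.195, |v| = √(3.44² + 1.12² + 1.46²) = √(11.8336 + 1.2544 + 2.1316) = √15.2196.
cos θ = (u·v)/(|u||v|) = 1.2254/(√21.195·√15.2196) ≈ 0.068228
θ = arccos(0.068228) ≈ 86.09°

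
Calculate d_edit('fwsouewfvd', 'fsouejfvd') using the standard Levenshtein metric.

Let D[i][j] be the edit distance between the first i characters of 'fwsouewfvd' and the first j characters of 'fsouejfvd', with D[i][0] = i, D[0][j] = j, and D[i][j] = D[i-1][j-1] if the characters match, else 1 + min(D[i-1][j], D[i][j-1], D[i-1][j-1]). Filling the table (rows: prefixes of 'fwsouewfvd', columns: prefixes of 'fsouejfvd'):
     ε  f  s  o  u  e  j  f  v  d
  ε  0  1  2  3  4  5  6  7  8  9
  f  1  0  1  2  3  4  5  6  7  8
  w  2  1  1  2  3  4  5  6  7  8
  s  3  2  1  2  3  4  5  6  7  8
  o  4  3  2  1  2  3  4  5  6  7
  u  5  4  3  2  1  2  3  4  5  6
  e  6  5  4  3  2  1  2  3  4  5
  w  7  6  5  4  3  2  2  3  4  5
  f  8  7  6  5  4  3  3  2  3  4
  v  9  8  7  6  5  4  4  3  2  3
  d 10  9  8  7  6  5  5  4  3  2
The bottom-right entry gives D[10][9] = 2, so no sequence of fewer than 2 edits works. Backtracking through the table gives one optimal edit sequence (2 edits):
  fwsouewfvd → fsouewfvd (del w @2)
  fsouewfvd → fsouejfvd (sub w→j @6)
Edit distance = 2.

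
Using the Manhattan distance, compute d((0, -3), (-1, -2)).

Σ|x_i - y_i| = |0 - (-1)| + |-3 - (-2)| = 1 + 1 = 2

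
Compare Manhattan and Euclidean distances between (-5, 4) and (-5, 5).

L1 = |-5 - (-5)| + |4 - 5| = 0 + 1 = 1
L2 = √(0² + 1²) = √1 = 1
L1 ≥ L2 always (equality iff movement is along one axis); L1 = L2 here (movement is along a single axis).
Ratio L1/L2 = 1/1 = 1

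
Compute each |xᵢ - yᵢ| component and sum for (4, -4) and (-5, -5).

Σ|x_i - y_i| = |4 - (-5)| + |-4 - (-5)| = 9 + 1 = 10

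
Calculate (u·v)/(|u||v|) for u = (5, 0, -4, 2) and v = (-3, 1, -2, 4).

With u = (5, 0, -4, 2), v = (-3, 1, -2, 4):
u·v = 5·(-3) + 0·1 + (-4)·(-2) + 2·4 = (-15) + 0 + 8 + 8 = 1.
|u| = √(5² + 0² + (-4)² + 2²) = √45, |v| = √((-3)² + 1² + (-2)² + 4²) = √30, so |u||v| = √(45·30) = √1350.
cos θ = (u·v)/(|u||v|) = 1/√1350 ≈ 0.0272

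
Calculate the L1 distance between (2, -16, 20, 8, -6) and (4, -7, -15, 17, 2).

Σ|x_i - y_i| = |2 - 4| + |-16 - (-7)| + |20 - (-15)| + |8 - 17| + |-6 - 2| = 2 + 9 + 35 + 9 + 8 = 63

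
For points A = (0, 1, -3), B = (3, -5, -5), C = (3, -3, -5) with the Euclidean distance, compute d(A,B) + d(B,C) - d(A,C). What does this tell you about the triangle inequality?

d(A,B) = √(3² + 6² + 2²) = √49 = 7, d(B,C) = √(0² + 2² + 0²) = √4 = 2, d(A,C) = √(3² + 4² + 2²) = √29 ≈ 5.3852.
d(A,B) + d(B,C) - d(A,C) = 7 + 2 - 5.3852 = 9 - 5.3852 = 3.6148 (to 4 decimal places). This is ≥ 0, so the triangle inequality holds for these points.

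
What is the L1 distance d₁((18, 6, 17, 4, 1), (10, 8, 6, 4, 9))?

Σ|x_i - y_i| = |18 - 10| + |6 - 8| + |17 - 6| + |4 - 4| + |1 - 9| = 8 + 2 + 11 + 0 + 8 = 29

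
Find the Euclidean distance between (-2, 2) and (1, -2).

√(Σ(x_i - y_i)²) = √((-2 - 1)² + (2 - (-2))²)
= √((-3)² + 4²) = √(9 + 16) = √25 = 5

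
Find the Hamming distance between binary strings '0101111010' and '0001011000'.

Differing positions: 2, 5, 9. Hamming distance = 3.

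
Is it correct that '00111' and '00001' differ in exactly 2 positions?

Differing positions: 3, 4. Hamming distance = 2, so the claim is true.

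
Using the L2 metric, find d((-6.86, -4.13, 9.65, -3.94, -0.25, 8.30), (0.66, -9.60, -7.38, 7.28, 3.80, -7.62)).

√(Σ(x_i - y_i)²) = √((-6.86 - 0.66)² + (-4.13 - (-9.6))² + (9.65 - (-7.38))² + (-3.94 - 7.28)² + (-0.25 - 3.8)² + (8.3 - (-7.62))²)
= √((-7.52)² + 5.47² + 17.03² + (-11.22)² + (-4.05)² + 15.92²) = √(56.5504 + 29.9209 + 290.0209 + 125.8884 + 16.4025 + 253.4464) = √772.2295 ≈ 27.789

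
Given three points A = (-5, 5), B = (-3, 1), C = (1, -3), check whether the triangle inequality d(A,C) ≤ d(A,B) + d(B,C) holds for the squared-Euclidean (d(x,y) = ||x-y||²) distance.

d(A,B) = 2² + 4² = 20, d(B,C) = 4² + 4² = 32, d(A,C) = 6² + 8² = 100.
d(A,C) = 100 > 20 + 32 = 52. Triangle inequality is VIOLATED. (Squared-Euclidean is not a metric — this is a counterexample.)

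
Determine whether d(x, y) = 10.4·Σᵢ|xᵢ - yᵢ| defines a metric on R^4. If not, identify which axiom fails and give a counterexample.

Yes. The L1 (Manhattan) norm induces a metric on R^4, and multiplying a metric by a positive constant 10.4 > 0 preserves all four axioms: non-negativity (10.4·||x-y|| ≥ 0), identity (10.4·||x-y|| = 0 ⟺ ||x-y|| = 0 ⟺ x = y), symmetry (||x-y|| = ||y-x||), and the triangle inequality (10.4·||x-z|| ≤ 10.4·||x-y|| + 10.4·||y-z||). So d is a metric.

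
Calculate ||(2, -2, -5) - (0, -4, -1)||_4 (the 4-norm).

(Σ|x_i - y_i|^4)^(1/4) = (|2 - 0|^4 + |-2 - (-4)|^4 + |-5 - (-1)|^4)^(1/4)
= (2^4 + 2^4 + 4^4)^(1/4) = (16 + 16 + 256)^(1/4) = (288)^(1/4) ≈ 4.1195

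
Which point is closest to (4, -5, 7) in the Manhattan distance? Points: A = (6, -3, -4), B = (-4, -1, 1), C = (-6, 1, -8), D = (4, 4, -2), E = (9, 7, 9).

Distances: d(A) = 15, d(B) = 18, d(C) = 31, d(D) = 18, d(E) = 19. Nearest: A = (6, -3, -4) with distance 15.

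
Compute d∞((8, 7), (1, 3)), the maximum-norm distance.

max(|x_i - y_i|) = max(|8 - 1|, |7 - 3|) = max(7, 4) = 7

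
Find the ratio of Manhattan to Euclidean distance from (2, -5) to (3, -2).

L1 = |2 - 3| + |-5 - (-2)| = 1 + 3 = 4
L2 = √(1² + 3²) = √10 ≈ 3.1623
L1 ≥ L2 always (equality iff movement is along one axis); L1 > L2 here.
Ratio L1/L2 = 4/√10 ≈ 1.2649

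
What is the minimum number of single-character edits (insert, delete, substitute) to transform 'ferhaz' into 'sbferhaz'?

Let D[i][j] be the edit distance between the first i characters of 'ferhaz' and the first j characters of 'sbferhaz', with D[i][0] = i, D[0][j] = j, and D[i][j] = D[i-1][j-1] if the characters match, else 1 + min(D[i-1][j], D[i][j-1], D[i-1][j-1]). Filling the table (rows: prefixes of 'ferhaz', columns: prefixes of 'sbferhaz'):
     ε  s  b  f  e  r  h  a  z
  ε  0  1  2  3  4  5  6  7  8
  f  1  1  2  2  3  4  5  6  7
  e  2  2  2  3  2  3  4  5  6
  r  3  3  3  3  3  2  3  4  5
  h  4  4  4  4  4  3  2  3  4
  a  5  5  5  5  5  4  3  2  3
  z  6  6  6  6  6  5  4  3  2
The bottom-right entry gives D[6][8] = 2, so no sequence of fewer than 2 edits works. Backtracking through the table gives one optimal edit sequence (2 edits):
  ferhaz → sferhaz (ins s @1)
  sferhaz → sbferhaz (ins b @2)
Edit distance = 2.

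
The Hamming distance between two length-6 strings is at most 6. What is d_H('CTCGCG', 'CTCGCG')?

Differing positions: none. Hamming distance = 0. The maximum possible Hamming distance for length-6 strings is 6, so d_H/6 = 0/6 = 0.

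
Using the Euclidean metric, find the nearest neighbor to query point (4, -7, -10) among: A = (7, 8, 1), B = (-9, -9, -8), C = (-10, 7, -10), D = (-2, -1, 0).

Distances: d(A) ≈ 18.8414, d(B) ≈ 13.3041, d(C) ≈ 19.799, d(D) ≈ 13.1149. Nearest: D = (-2, -1, 0) with distance 13.1149.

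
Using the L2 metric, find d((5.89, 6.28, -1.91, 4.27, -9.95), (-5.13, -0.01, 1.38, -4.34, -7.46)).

√(Σ(x_i - y_i)²) = √((5.89 - (-5.13))² + (6.28 - (-0.01))² + (-1.91 - 1.38)² + (4.27 - (-4.34))² + (-9.95 - (-7.46))²)
= √(11.02² + 6.29² + (-3.29)² + 8.61² + (-2.49)²) = √(121.4404 + 39.5641 + 10.8241 + 74.1321 + 6.2001) = √252.1608 ≈ 15.8796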